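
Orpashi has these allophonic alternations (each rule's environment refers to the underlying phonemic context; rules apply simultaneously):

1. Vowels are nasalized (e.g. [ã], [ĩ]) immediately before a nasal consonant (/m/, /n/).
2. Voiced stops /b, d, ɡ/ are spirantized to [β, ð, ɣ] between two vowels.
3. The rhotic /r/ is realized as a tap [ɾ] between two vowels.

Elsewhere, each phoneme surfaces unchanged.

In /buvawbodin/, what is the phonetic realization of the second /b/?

[b]

/b/ (between /w/ and /o/) fails the environment for rule 2, so it stays [b].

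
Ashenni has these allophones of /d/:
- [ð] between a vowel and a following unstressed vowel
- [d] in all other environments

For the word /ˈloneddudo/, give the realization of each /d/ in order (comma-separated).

Occurrence 1 (position 5): no conditioning environment matches → elsewhere allophone [d].
Occurrence 2 (position 6): no conditioning environment matches → elsewhere allophone [d].
Occurrence 3 (position 8): between a vowel and a following unstressed vowel → [ð].

[d], [d], [ð]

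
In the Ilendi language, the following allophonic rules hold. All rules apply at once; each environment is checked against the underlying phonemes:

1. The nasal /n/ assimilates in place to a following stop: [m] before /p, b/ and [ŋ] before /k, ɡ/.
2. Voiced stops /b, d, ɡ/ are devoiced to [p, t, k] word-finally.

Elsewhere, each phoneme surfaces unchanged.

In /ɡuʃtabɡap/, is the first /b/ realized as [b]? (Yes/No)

/b/ (between /a/ and /ɡ/) fails the environment for rule 2, so it stays [b].
The actual realization is [b], which matches [b].

Yes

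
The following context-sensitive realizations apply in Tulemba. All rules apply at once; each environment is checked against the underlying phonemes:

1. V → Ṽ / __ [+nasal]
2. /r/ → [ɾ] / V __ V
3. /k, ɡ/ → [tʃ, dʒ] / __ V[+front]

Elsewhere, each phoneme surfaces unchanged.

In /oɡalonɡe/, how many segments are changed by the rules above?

2

Segments that undergo a rule: /o/ → [õ] (rule 1); /ɡ/ → [dʒ] (rule 3).
All other segments surface unchanged.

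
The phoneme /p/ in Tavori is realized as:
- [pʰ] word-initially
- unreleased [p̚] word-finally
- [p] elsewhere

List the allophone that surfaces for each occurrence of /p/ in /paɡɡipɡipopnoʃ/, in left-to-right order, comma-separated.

Occurrence 1 (position 1): word-initially → [pʰ].
Occurrence 2 (position 6): no conditioning environment matches → elsewhere allophone [p].
Occurrence 3 (position 9): no conditioning environment matches → elsewhere allophone [p].
Occurrence 4 (position 11): no conditioning environment matches → elsewhere allophone [p].

[pʰ], [p], [p], [p]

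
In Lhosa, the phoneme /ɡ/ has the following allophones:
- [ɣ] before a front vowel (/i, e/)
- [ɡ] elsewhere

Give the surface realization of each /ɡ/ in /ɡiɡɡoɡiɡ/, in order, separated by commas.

Occurrence 1 (position 1): before a front vowel (/i, e/) → [ɣ].
Occurrence 2 (position 3): no conditioning environment matches → elsewhere allophone [ɡ].
Occurrence 3 (position 4): no conditioning environment matches → elsewhere allophone [ɡ].
Occurrence 4 (position 6): before a front vowel (/i, e/) → [ɣ].
Occurrence 5 (position 8): no conditioning environment matches → elsewhere allophone [ɡ].

[ɣ], [ɡ], [ɡ], [ɣ], [ɡ]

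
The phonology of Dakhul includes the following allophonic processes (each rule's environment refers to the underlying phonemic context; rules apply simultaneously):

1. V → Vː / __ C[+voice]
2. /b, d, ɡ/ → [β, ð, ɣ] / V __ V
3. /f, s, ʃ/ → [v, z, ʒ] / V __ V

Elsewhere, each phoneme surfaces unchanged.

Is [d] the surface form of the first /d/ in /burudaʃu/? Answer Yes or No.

/d/ (between /u/ and /a/) occurs between two vowels → [ð] by rule 2.
The actual realization is [ð], not [d].

No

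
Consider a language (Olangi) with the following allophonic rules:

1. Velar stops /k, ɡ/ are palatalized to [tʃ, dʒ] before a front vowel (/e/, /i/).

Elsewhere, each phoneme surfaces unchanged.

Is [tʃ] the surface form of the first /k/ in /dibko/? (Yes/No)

/k/ — between /b/ and /o/; rule 1 does not apply here → [k].
The actual realization is [k], not [tʃ].

No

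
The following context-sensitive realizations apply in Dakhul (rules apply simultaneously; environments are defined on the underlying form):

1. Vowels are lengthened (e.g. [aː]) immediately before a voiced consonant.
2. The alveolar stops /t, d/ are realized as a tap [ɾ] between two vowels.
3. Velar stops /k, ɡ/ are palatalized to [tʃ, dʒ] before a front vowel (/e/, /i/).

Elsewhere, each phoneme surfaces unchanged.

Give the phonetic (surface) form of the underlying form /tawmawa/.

/t/ (word-initial) fails the environment for rule 2, so it stays [t].
/a/ meets the environment for rule 1 (before a voiced consonant) → [aː].
/w/ — not in any rule's target class → [w].
/m/ (between /w/ and /a/) is unaffected → [m].
/a/ meets the environment for rule 1 (before a voiced consonant) → [aː].
/w/ (between /a/ and /a/): no rule targets it → [w].
/a/ (word-final): rule 1 targets it, but not before a voiced consonant → unchanged [a].

[taːwmaːwa]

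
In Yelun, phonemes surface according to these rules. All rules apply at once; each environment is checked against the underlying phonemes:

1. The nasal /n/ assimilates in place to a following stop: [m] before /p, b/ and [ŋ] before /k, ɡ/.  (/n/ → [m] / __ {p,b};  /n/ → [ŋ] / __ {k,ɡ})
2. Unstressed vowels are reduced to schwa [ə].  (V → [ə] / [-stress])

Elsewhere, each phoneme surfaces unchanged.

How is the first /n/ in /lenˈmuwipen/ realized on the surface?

/n/ — between /e/ and /m/; rule 1 does not apply here → [n].

[n]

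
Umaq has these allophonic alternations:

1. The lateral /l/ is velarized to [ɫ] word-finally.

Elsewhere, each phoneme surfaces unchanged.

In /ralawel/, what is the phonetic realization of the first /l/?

[l]

/l/ (between /a/ and /a/) fails the environment for rule 1, so it stays [l].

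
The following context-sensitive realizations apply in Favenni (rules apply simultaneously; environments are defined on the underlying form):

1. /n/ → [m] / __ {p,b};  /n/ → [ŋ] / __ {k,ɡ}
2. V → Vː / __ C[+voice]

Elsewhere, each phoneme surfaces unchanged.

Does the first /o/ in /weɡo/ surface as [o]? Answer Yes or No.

Yes

/o/ (word-final) is in the target of rule 2 but the environment (before a voiced consonant) is not met → [o].
The actual realization is [o], which matches [o].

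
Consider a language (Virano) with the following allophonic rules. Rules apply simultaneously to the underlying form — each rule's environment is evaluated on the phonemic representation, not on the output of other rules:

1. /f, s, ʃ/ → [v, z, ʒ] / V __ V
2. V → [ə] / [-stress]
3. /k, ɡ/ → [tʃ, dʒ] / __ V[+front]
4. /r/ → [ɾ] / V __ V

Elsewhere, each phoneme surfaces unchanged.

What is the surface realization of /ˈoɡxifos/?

[ˈoɡxəvəs]

/o/ — word-initial; rule 2 does not apply here → [o].
/ɡ/ (between /o/ and /x/): rule 3 targets it, but not before a front vowel → unchanged [ɡ].
/x/ (between /ɡ/ and /i/) is unaffected → [x].
/i/ meets the environment for rule 2 (in an unstressed syllable) → [ə].
/f/ (between /i/ and /o/) occurs between two vowels → [v] by rule 1.
/o/ (between /f/ and /s/): in an unstressed syllable, so rule 2 applies → [ə].
/s/ — word-final; rule 1 does not apply here → [s].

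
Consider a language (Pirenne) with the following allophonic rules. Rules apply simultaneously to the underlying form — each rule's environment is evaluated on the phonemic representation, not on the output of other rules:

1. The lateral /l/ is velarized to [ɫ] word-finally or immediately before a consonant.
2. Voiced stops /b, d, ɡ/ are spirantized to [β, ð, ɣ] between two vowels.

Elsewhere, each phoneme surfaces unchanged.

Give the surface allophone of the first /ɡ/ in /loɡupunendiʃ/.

[ɣ]

/ɡ/ (between /o/ and /u/) occurs between two vowels → [ɣ] by rule 2.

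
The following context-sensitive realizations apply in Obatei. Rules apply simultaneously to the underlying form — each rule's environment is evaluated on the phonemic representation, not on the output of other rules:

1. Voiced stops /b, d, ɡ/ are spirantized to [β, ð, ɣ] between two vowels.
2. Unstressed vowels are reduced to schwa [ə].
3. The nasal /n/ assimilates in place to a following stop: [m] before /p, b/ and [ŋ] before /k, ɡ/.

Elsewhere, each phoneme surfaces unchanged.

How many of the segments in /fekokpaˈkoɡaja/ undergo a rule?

6

Segments that undergo a rule: /e/ → [ə] (rule 2); /o/ → [ə] (rule 2); /a/ → [ə] (rule 2); /ɡ/ → [ɣ] (rule 1); /a/ → [ə] (rule 2); /a/ → [ə] (rule 2).
All other segments surface unchanged.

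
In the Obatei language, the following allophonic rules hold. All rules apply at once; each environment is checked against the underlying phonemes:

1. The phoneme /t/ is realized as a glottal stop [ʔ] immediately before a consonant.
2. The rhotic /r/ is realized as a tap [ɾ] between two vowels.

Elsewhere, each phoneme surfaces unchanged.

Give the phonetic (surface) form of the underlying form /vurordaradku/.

[vuɾordaɾadku]

/v/ (word-initial) is unaffected → [v].
/u/ (between /v/ and /r/) is unaffected → [u].
/r/ — between /u/ and /o/, between two vowels — surfaces as [ɾ] (rule 2).
/o/ stays [o].
/r/ — between /o/ and /d/; rule 2 does not apply here → [r].
/d/ (between /r/ and /a/) is unaffected → [d].
/a/ — not in any rule's target class → [a].
/r/ (between /a/ and /a/) occurs between two vowels → [ɾ] by rule 2.
/a/ stays [a].
/d/ (between /a/ and /k/): no rule targets it → [d].
/k/ — not in any rule's target class → [k].
/u/ (word-final) is unaffected → [u].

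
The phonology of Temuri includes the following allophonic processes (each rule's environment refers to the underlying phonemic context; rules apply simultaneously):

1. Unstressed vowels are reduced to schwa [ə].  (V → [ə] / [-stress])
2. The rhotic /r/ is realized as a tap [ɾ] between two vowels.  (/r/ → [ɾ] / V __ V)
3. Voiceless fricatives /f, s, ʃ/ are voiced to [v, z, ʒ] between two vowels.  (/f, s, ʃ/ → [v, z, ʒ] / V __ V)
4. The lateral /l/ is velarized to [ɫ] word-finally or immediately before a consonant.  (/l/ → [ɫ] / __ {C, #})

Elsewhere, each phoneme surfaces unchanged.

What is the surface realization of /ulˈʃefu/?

[əɫˈʃevə]

/u/ (word-initial) occurs in an unstressed syllable → [ə] by rule 1.
/l/ meets the environment for rule 4 (word-finally or immediately before a consonant) → [ɫ].
/ʃ/ (between /l/ and /e/) is in the target of rule 3 but the environment (between two vowels) is not met → [ʃ].
/e/ — between /ʃ/ and /f/; rule 1 does not apply here → [e].
/f/ — between /e/ and /u/, between two vowels — surfaces as [v] (rule 3).
/u/ (word-final): in an unstressed syllable, so rule 1 applies → [ə].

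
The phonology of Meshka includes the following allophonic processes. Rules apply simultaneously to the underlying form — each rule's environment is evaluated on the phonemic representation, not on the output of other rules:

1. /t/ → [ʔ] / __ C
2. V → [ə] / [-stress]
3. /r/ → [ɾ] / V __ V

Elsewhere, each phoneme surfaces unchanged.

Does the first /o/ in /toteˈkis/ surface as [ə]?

Yes

/o/ (between /t/ and /t/): in an unstressed syllable, so rule 2 applies → [ə].
The actual realization is [ə], which matches [ə].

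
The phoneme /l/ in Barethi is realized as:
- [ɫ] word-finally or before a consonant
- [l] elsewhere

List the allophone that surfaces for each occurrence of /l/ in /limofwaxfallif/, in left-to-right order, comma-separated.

Occurrence 1 (position 1): no conditioning environment matches → elsewhere allophone [l].
Occurrence 2 (position 11): word-finally or before a consonant → [ɫ].
Occurrence 3 (position 12): no conditioning environment matches → elsewhere allophone [l].

[l], [ɫ], [l]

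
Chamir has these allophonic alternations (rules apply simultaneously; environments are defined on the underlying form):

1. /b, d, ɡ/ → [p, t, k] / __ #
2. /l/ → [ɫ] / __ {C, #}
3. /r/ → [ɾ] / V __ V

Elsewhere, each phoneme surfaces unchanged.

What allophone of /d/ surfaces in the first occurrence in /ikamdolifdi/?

[d]

/d/ (between /m/ and /o/) fails the environment for rule 1, so it stays [d].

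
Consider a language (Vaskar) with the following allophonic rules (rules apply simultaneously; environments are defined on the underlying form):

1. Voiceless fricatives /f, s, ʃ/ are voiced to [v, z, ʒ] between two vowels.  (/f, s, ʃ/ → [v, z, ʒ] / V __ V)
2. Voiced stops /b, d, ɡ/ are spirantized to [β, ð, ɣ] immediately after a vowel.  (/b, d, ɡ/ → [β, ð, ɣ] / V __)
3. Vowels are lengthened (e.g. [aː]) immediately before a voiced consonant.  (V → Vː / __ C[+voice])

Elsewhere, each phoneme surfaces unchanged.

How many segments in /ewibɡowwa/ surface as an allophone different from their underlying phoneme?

Segments that undergo a rule: /e/ → [eː] (rule 3); /i/ → [iː] (rule 3); /b/ → [β] (rule 2); /o/ → [oː] (rule 3).
All other segments surface unchanged.

4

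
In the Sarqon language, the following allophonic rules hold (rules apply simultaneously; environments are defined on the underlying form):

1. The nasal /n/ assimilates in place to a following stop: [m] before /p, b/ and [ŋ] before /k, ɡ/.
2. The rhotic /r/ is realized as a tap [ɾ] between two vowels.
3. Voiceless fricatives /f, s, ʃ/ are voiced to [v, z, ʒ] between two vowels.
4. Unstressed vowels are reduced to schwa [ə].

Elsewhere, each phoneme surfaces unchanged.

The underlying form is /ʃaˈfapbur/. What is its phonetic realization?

[ʃəˈvapbər]

/ʃ/ (word-initial) is in the target of rule 3 but the environment (between two vowels) is not met → [ʃ].
/a/ (between /ʃ/ and /f/): in an unstressed syllable, so rule 4 applies → [ə].
/f/ (between /a/ and /a/): between two vowels, so rule 3 applies → [v].
/a/ (between /f/ and /p/): rule 4 targets it, but not in an unstressed syllable → unchanged [a].
/p/ (between /a/ and /b/): no rule targets it → [p].
/b/ (between /p/ and /u/): no rule targets it → [b].
/u/ meets the environment for rule 4 (in an unstressed syllable) → [ə].
/r/ (word-final) fails the environment for rule 2, so it stays [r].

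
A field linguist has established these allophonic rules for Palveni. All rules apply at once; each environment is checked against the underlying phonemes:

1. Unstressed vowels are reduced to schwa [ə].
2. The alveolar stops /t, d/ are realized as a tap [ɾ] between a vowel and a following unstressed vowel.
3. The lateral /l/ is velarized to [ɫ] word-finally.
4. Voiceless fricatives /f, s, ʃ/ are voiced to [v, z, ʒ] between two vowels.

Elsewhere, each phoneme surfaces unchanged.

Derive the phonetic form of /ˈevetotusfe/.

/e/ (word-initial) is in the target of rule 1 but the environment (in an unstressed syllable) is not met → [e].
/v/ (between /e/ and /e/): no rule targets it → [v].
/e/ (between /v/ and /t/) occurs in an unstressed syllable → [ə] by rule 1.
/t/ (between /e/ and /o/): between a vowel and a following unstressed vowel, so rule 2 applies → [ɾ].
Rule 1 applies to /o/ (between /t/ and /t/: in an unstressed syllable) → [ə].
/t/ meets the environment for rule 2 (between a vowel and a following unstressed vowel) → [ɾ].
/u/ meets the environment for rule 1 (in an unstressed syllable) → [ə].
/s/ — between /u/ and /f/; rule 4 does not apply here → [s].
/f/ (between /s/ and /e/) is in the target of rule 4 but the environment (between two vowels) is not met → [f].
/e/ (word-final): in an unstressed syllable, so rule 1 applies → [ə].

[ˈevəɾəɾəsfə]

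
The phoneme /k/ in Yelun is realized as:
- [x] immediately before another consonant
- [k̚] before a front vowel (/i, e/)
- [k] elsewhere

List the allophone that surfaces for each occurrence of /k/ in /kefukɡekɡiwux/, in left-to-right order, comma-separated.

[k̚], [x], [x]

Occurrence 1 (position 1): before a front vowel (/i, e/) → [k̚].
Occurrence 2 (position 5): immediately before another consonant → [x].
Occurrence 3 (position 8): immediately before another consonant → [x].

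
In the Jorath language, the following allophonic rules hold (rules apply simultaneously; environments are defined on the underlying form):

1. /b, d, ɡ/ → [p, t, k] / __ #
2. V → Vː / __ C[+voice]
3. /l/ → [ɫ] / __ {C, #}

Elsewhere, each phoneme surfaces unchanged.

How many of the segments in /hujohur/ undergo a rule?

2

Segments that undergo a rule: /u/ → [uː] (rule 2); /u/ → [uː] (rule 2).
All other segments surface unchanged.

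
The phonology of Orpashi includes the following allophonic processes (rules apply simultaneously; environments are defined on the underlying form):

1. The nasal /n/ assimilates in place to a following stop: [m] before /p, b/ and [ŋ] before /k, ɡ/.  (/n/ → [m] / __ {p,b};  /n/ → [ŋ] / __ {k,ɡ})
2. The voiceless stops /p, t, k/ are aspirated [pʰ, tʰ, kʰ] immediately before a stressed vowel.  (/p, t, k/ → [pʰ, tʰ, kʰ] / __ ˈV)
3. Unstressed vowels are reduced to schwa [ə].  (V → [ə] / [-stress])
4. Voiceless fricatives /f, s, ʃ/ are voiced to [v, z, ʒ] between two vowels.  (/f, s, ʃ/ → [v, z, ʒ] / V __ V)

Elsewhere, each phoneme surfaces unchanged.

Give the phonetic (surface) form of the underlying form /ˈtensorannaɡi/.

[ˈtʰensərənnəɡə]

/t/ meets the environment for rule 2 (immediately before a stressed vowel) → [tʰ].
/e/ — between /t/ and /n/; rule 3 does not apply here → [e].
/n/ — between /e/ and /s/; rule 1 does not apply here → [n].
/s/ (between /n/ and /o/) is in the target of rule 4 but the environment (between two vowels) is not met → [s].
/o/ (between /s/ and /r/) occurs in an unstressed syllable → [ə] by rule 3.
/r/ (between /o/ and /a/) is unaffected → [r].
Rule 3 applies to /a/ (between /r/ and /n/: in an unstressed syllable) → [ə].
/n/ (between /a/ and /n/) fails the environment for rule 1, so it stays [n].
/n/ — between /n/ and /a/; rule 1 does not apply here → [n].
/a/ — between /n/ and /ɡ/, in an unstressed syllable — surfaces as [ə] (rule 3).
/ɡ/ — not in any rule's target class → [ɡ].
/i/ meets the environment for rule 3 (in an unstressed syllable) → [ə].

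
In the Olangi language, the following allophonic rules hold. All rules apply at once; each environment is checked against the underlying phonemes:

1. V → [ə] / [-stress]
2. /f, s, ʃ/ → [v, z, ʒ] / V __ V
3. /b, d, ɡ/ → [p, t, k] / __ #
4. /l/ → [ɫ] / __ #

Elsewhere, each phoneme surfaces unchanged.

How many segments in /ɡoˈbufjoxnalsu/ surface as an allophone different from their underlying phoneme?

4

Segments that undergo a rule: /o/ → [ə] (rule 1); /o/ → [ə] (rule 1); /a/ → [ə] (rule 1); /u/ → [ə] (rule 1).
All other segments surface unchanged.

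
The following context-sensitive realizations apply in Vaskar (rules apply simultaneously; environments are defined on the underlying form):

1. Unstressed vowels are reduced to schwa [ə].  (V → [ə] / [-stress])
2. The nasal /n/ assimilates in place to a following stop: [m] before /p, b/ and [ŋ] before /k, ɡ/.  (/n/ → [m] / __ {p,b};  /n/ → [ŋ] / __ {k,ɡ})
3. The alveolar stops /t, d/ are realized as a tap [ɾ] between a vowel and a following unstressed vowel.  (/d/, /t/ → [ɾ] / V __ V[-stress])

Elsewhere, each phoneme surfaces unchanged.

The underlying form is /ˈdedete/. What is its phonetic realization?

[ˈdeɾəɾə]

/d/ (word-initial): rule 3 targets it, but not between a vowel and a following unstressed vowel → unchanged [d].
/e/ (between /d/ and /d/) fails the environment for rule 1, so it stays [e].
/d/ (between /e/ and /e/) occurs between a vowel and a following unstressed vowel → [ɾ] by rule 3.
Rule 1 applies to /e/ (between /d/ and /t/: in an unstressed syllable) → [ə].
/t/ meets the environment for rule 3 (between a vowel and a following unstressed vowel) → [ɾ].
/e/ (word-final): in an unstressed syllable, so rule 1 applies → [ə].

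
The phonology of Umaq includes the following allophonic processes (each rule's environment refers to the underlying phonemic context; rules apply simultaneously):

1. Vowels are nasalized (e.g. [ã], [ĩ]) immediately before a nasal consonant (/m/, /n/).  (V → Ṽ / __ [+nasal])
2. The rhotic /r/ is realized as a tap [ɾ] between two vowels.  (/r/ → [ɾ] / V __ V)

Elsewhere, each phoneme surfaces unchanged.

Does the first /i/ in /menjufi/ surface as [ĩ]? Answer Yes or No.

No

/i/ (word-final) is in the target of rule 1 but the environment (before a nasal consonant) is not met → [i].
The actual realization is [i], not [ĩ].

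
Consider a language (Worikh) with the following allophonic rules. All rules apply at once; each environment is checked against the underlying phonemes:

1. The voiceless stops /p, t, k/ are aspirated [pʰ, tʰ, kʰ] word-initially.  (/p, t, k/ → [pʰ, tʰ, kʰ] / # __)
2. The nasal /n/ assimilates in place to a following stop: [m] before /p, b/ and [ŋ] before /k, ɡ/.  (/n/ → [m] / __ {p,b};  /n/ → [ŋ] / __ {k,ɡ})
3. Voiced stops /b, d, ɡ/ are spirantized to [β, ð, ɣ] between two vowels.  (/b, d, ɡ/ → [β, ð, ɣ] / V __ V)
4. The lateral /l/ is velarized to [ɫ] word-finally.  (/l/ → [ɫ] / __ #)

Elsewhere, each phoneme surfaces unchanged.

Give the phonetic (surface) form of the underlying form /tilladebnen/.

/t/ — word-initial, word-initially — surfaces as [tʰ] (rule 1).
/i/ (between /t/ and /l/): no rule targets it → [i].
/l/ — between /i/ and /l/; rule 4 does not apply here → [l].
/l/ (between /l/ and /a/) is in the target of rule 4 but the environment (word-finally) is not met → [l].
/a/ stays [a].
/d/ (between /a/ and /e/): between two vowels, so rule 3 applies → [ð].
/e/ (between /d/ and /b/): no rule targets it → [e].
/b/ — between /e/ and /n/; rule 3 does not apply here → [b].
/n/ (between /b/ and /e/) is in the target of rule 2 but the environment (before a labial or velar stop) is not met → [n].
/e/ (between /n/ and /n/): no rule targets it → [e].
/n/ (word-final) fails the environment for rule 2, so it stays [n].

[tʰillaðebnen]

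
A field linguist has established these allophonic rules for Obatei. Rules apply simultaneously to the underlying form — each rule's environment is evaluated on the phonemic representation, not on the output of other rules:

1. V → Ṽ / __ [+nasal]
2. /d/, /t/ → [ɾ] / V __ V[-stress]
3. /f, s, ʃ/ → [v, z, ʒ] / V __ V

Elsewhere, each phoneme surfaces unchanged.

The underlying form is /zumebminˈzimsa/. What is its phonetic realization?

[zũmebmĩnˈzĩmsa]

/z/ (word-initial) is unaffected → [z].
/u/ (between /z/ and /m/) occurs before a nasal consonant → [ũ] by rule 1.
/m/ — not in any rule's target class → [m].
/e/ — between /m/ and /b/; rule 1 does not apply here → [e].
/b/ (between /e/ and /m/): no rule targets it → [b].
/m/ (between /b/ and /i/): no rule targets it → [m].
/i/ meets the environment for rule 1 (before a nasal consonant) → [ĩ].
/n/ (between /i/ and /z/): no rule targets it → [n].
/z/ — not in any rule's target class → [z].
/i/ (between /z/ and /m/): before a nasal consonant, so rule 1 applies → [ĩ].
/m/ (between /i/ and /s/): no rule targets it → [m].
/s/ (between /m/ and /a/) is in the target of rule 3 but the environment (between two vowels) is not met → [s].
/a/ (word-final): rule 1 targets it, but not before a nasal consonant → unchanged [a].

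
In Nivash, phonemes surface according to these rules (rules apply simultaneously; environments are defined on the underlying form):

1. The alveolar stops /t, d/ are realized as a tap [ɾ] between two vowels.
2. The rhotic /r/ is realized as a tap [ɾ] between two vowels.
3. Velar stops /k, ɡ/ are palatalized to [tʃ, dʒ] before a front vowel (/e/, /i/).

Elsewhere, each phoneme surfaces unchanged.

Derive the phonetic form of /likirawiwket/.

/l/ (word-initial): no rule targets it → [l].
/i/ (between /l/ and /k/): no rule targets it → [i].
/k/ (between /i/ and /i/) occurs before a front vowel → [tʃ] by rule 3.
/i/ (between /k/ and /r/): no rule targets it → [i].
Rule 2 applies to /r/ (between /i/ and /a/: between two vowels) → [ɾ].
/a/ — not in any rule's target class → [a].
/w/ stays [w].
/i/ — not in any rule's target class → [i].
/w/ stays [w].
Rule 3 applies to /k/ (between /w/ and /e/: before a front vowel) → [tʃ].
/e/ stays [e].
/t/ (word-final) fails the environment for rule 1, so it stays [t].

[litʃiɾawiwtʃet]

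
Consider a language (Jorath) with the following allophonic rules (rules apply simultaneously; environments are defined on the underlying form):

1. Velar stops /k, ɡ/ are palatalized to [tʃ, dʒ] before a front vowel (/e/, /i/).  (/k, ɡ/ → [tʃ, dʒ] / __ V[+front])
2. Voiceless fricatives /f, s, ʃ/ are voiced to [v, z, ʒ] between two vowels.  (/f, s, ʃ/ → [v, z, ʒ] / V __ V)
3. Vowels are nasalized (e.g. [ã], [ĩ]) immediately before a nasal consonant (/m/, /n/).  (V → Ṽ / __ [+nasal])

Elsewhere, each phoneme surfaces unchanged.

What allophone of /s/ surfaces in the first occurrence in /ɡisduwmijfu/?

/s/ — between /i/ and /d/; rule 2 does not apply here → [s].

[s]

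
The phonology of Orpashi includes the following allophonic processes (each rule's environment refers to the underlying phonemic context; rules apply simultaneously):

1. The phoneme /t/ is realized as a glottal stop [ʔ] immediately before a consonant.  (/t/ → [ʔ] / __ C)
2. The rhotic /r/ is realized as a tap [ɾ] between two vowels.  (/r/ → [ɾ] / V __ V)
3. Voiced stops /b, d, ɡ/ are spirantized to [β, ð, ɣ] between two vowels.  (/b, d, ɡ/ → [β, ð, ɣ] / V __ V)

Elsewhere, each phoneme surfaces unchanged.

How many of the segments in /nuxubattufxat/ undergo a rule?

Segments that undergo a rule: /b/ → [β] (rule 3); /t/ → [ʔ] (rule 1).
All other segments surface unchanged.

2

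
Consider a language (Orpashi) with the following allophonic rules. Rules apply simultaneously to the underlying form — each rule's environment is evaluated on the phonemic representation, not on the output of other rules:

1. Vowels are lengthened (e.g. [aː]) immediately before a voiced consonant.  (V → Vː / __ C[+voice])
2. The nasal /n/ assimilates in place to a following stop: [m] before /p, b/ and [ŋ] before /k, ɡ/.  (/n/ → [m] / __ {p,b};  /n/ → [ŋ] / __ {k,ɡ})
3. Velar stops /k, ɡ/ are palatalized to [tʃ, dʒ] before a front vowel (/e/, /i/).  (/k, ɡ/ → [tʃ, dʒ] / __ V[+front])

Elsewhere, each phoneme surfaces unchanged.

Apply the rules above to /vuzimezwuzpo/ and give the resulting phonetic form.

[vuːziːmeːzwuːzpo]

/v/ (word-initial) is unaffected → [v].
/u/ meets the environment for rule 1 (before a voiced consonant) → [uː].
/z/ stays [z].
/i/ — between /z/ and /m/, before a voiced consonant — surfaces as [iː] (rule 1).
/m/ (between /i/ and /e/): no rule targets it → [m].
/e/ (between /m/ and /z/) occurs before a voiced consonant → [eː] by rule 1.
/z/ — not in any rule's target class → [z].
/w/ — not in any rule's target class → [w].
/u/ — between /w/ and /z/, before a voiced consonant — surfaces as [uː] (rule 1).
/z/ (between /u/ and /p/): no rule targets it → [z].
/p/ stays [p].
/o/ (word-final) fails the environment for rule 1, so it stays [o].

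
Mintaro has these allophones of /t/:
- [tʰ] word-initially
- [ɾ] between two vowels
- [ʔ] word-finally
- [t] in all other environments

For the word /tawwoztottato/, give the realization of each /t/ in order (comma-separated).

[tʰ], [t], [t], [t], [ɾ]

Occurrence 1 (position 1): word-initially → [tʰ].
Occurrence 2 (position 7): no conditioning environment matches → elsewhere allophone [t].
Occurrence 3 (position 9): no conditioning environment matches → elsewhere allophone [t].
Occurrence 4 (position 10): no conditioning environment matches → elsewhere allophone [t].
Occurrence 5 (position 12): between two vowels → [ɾ].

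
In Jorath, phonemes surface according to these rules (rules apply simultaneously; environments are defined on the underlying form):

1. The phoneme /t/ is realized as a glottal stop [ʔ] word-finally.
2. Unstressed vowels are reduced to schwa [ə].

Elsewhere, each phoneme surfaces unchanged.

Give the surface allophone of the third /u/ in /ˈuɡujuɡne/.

[ə]

/u/ (between /j/ and /ɡ/): in an unstressed syllable, so rule 2 applies → [ə].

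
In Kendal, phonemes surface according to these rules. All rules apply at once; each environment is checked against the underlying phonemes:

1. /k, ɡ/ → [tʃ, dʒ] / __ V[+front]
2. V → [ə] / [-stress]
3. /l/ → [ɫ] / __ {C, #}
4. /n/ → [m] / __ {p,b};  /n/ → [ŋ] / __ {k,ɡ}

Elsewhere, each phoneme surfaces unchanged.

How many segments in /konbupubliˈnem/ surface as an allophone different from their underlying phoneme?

5

Segments that undergo a rule: /o/ → [ə] (rule 2); /n/ → [m] (rule 4); /u/ → [ə] (rule 2); /u/ → [ə] (rule 2); /i/ → [ə] (rule 2).
All other segments surface unchanged.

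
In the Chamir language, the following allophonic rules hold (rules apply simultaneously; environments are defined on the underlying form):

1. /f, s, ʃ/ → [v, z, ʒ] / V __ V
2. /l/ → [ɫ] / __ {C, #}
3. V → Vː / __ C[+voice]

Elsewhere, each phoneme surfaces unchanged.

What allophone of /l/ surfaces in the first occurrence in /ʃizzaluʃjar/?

[l]

/l/ (between /a/ and /u/) is in the target of rule 2 but the environment (word-finally or immediately before a consonant) is not met → [l].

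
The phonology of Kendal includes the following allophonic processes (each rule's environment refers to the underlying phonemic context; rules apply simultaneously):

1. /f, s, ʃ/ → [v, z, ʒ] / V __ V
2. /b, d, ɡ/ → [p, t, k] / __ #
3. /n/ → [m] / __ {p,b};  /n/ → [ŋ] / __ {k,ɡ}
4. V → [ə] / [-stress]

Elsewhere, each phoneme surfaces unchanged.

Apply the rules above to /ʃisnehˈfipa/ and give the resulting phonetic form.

/ʃ/ (word-initial): rule 1 targets it, but not between two vowels → unchanged [ʃ].
/i/ meets the environment for rule 4 (in an unstressed syllable) → [ə].
/s/ — between /i/ and /n/; rule 1 does not apply here → [s].
/n/ — between /s/ and /e/; rule 3 does not apply here → [n].
/e/ (between /n/ and /h/): in an unstressed syllable, so rule 4 applies → [ə].
/h/ — not in any rule's target class → [h].
/f/ (between /h/ and /i/): rule 1 targets it, but not between two vowels → unchanged [f].
/i/ — between /f/ and /p/; rule 4 does not apply here → [i].
/p/ (between /i/ and /a/) is unaffected → [p].
Rule 4 applies to /a/ (word-final: in an unstressed syllable) → [ə].

[ʃəsnəhˈfipə]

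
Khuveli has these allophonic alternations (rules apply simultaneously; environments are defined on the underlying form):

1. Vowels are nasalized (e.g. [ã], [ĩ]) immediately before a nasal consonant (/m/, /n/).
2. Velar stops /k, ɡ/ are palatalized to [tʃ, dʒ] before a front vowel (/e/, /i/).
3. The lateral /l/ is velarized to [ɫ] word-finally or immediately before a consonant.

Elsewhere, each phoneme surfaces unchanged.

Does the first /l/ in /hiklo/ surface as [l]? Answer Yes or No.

/l/ (between /k/ and /o/) fails the environment for rule 3, so it stays [l].
The actual realization is [l], which matches [l].

Yes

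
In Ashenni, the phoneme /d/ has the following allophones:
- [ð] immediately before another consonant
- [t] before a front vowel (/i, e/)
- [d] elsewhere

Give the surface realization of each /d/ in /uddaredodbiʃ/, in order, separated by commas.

[ð], [d], [d], [ð]

Occurrence 1 (position 2): immediately before another consonant → [ð].
Occurrence 2 (position 3): no conditioning environment matches → elsewhere allophone [d].
Occurrence 3 (position 7): no conditioning environment matches → elsewhere allophone [d].
Occurrence 4 (position 9): immediately before another consonant → [ð].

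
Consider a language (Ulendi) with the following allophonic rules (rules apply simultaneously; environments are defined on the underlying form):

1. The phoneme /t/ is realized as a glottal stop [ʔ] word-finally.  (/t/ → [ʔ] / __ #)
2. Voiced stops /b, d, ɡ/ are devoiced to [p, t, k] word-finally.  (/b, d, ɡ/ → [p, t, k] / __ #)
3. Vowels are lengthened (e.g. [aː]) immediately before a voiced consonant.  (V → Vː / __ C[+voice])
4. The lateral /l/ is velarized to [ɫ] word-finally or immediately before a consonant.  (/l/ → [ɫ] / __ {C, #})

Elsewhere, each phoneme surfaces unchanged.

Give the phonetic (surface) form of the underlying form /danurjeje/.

[daːnuːrjeːje]

/d/ (word-initial) is in the target of rule 2 but the environment (word-finally) is not met → [d].
/a/ (between /d/ and /n/) occurs before a voiced consonant → [aː] by rule 3.
/n/ stays [n].
/u/ (between /n/ and /r/) occurs before a voiced consonant → [uː] by rule 3.
/r/ (between /u/ and /j/) is unaffected → [r].
/j/ stays [j].
/e/ — between /j/ and /j/, before a voiced consonant — surfaces as [eː] (rule 3).
/j/ — not in any rule's target class → [j].
/e/ (word-final) fails the environment for rule 3, so it stays [e].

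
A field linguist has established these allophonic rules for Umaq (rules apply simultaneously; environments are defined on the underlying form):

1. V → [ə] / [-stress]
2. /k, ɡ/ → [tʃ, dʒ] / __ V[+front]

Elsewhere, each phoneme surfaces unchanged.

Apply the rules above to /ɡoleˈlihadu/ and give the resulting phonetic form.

[ɡələˈlihədə]

/ɡ/ (word-initial): rule 2 targets it, but not before a front vowel → unchanged [ɡ].
/o/ (between /ɡ/ and /l/): in an unstressed syllable, so rule 1 applies → [ə].
/e/ (between /l/ and /l/) occurs in an unstressed syllable → [ə] by rule 1.
/i/ — between /l/ and /h/; rule 1 does not apply here → [i].
/a/ meets the environment for rule 1 (in an unstressed syllable) → [ə].
/u/ meets the environment for rule 1 (in an unstressed syllable) → [ə].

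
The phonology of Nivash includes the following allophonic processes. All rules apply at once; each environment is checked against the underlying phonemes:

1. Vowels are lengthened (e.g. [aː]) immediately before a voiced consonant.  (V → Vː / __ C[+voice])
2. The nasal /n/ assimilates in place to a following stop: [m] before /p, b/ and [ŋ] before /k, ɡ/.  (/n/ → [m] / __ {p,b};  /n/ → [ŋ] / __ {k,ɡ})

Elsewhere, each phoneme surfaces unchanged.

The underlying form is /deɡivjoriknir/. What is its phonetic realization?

[deːɡiːvjoːrikniːr]

/e/ (between /d/ and /ɡ/) occurs before a voiced consonant → [eː] by rule 1.
Rule 1 applies to /i/ (between /ɡ/ and /v/: before a voiced consonant) → [iː].
/o/ — between /j/ and /r/, before a voiced consonant — surfaces as [oː] (rule 1).
/i/ (between /r/ and /k/): rule 1 targets it, but not before a voiced consonant → unchanged [i].
/n/ (between /k/ and /i/) fails the environment for rule 2, so it stays [n].
/i/ (between /n/ and /r/): before a voiced consonant, so rule 1 applies → [iː].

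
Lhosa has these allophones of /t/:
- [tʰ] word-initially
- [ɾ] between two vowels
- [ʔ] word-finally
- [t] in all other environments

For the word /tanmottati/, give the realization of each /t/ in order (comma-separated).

[tʰ], [t], [t], [ɾ]

Occurrence 1 (position 1): word-initially → [tʰ].
Occurrence 2 (position 6): no conditioning environment matches → elsewhere allophone [t].
Occurrence 3 (position 7): no conditioning environment matches → elsewhere allophone [t].
Occurrence 4 (position 9): between two vowels → [ɾ].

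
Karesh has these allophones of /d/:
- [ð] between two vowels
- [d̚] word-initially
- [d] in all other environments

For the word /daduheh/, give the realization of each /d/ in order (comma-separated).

Occurrence 1 (position 1): word-initially → [d̚].
Occurrence 2 (position 3): between two vowels → [ð].

[d̚], [ð]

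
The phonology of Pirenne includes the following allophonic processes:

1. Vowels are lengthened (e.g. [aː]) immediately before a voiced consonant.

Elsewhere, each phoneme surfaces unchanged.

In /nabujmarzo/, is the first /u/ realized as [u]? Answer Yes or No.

No

/u/ meets the environment for rule 1 (before a voiced consonant) → [uː].
The actual realization is [uː], not [u].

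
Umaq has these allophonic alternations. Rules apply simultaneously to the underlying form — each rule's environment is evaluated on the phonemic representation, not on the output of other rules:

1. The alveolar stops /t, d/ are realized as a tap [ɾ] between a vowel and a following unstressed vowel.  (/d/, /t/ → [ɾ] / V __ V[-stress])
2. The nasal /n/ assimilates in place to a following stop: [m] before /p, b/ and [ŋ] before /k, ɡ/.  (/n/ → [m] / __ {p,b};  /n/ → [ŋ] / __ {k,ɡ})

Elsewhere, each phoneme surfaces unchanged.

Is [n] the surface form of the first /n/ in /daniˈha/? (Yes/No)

/n/ (between /a/ and /i/) is in the target of rule 2 but the environment (before a labial or velar stop) is not met → [n].
The actual realization is [n], which matches [n].

Yes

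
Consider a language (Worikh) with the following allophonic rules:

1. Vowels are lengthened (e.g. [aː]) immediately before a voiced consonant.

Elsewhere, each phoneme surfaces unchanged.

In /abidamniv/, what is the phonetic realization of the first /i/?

[iː]

/i/ (between /b/ and /d/) occurs before a voiced consonant → [iː] by rule 1.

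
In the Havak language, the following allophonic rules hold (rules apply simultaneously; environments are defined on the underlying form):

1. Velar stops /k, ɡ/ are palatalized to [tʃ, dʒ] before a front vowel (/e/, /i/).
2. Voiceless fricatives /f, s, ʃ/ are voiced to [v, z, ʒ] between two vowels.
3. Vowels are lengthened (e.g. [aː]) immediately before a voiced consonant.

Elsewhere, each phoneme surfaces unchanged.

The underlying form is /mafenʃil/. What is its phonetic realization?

[maveːnʃiːl]

/m/ (word-initial) is unaffected → [m].
/a/ (between /m/ and /f/) fails the environment for rule 3, so it stays [a].
/f/ meets the environment for rule 2 (between two vowels) → [v].
/e/ (between /f/ and /n/) occurs before a voiced consonant → [eː] by rule 3.
/n/ (between /e/ and /ʃ/): no rule targets it → [n].
/ʃ/ (between /n/ and /i/) fails the environment for rule 2, so it stays [ʃ].
/i/ (between /ʃ/ and /l/): before a voiced consonant, so rule 3 applies → [iː].
/l/ (word-final) is unaffected → [l].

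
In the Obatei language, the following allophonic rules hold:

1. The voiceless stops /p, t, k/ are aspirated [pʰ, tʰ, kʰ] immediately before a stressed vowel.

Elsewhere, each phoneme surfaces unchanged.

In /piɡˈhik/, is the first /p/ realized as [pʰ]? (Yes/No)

/p/ (word-initial) fails the environment for rule 1, so it stays [p].
The actual realization is [p], not [pʰ].

No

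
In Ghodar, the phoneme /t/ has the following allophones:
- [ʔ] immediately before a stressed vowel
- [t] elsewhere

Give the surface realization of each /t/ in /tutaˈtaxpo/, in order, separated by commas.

Occurrence 1 (position 1): no conditioning environment matches → elsewhere allophone [t].
Occurrence 2 (position 3): no conditioning environment matches → elsewhere allophone [t].
Occurrence 3 (position 5): immediately before a stressed vowel → [ʔ].

[t], [t], [ʔ]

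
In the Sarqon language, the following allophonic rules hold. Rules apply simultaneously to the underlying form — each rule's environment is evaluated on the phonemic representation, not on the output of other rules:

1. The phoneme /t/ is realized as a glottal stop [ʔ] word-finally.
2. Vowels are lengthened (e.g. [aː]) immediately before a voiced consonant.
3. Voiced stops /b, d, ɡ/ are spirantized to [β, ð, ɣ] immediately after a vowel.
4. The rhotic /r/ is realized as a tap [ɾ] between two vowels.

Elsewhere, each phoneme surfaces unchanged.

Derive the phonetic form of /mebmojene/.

[meːβmoːjeːne]

/m/ stays [m].
/e/ (between /m/ and /b/) occurs before a voiced consonant → [eː] by rule 2.
/b/ (between /e/ and /m/): immediately after a vowel, so rule 3 applies → [β].
/m/ (between /b/ and /o/): no rule targets it → [m].
/o/ (between /m/ and /j/) occurs before a voiced consonant → [oː] by rule 2.
/j/ (between /o/ and /e/): no rule targets it → [j].
/e/ (between /j/ and /n/) occurs before a voiced consonant → [eː] by rule 2.
/n/ (between /e/ and /e/): no rule targets it → [n].
/e/ (word-final) is in the target of rule 2 but the environment (before a voiced consonant) is not met → [e].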